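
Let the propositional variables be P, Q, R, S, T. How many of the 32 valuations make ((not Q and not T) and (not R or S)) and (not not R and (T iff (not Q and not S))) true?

Initial set: {(((not Q and not T) and (not R or S)) and (not not R and (T iff (not Q and not S))))}.
(((not Q and not T) and (not R or S)) and (not not R and (T iff (not Q and not S)))): α-rule — add ((not Q and not T) and (not R or S)), (not not R and (T iff (not Q and not S))).
((not Q and not T) and (not R or S)): α-rule — add (not Q and not T), (not R or S).
(not not R and (T iff (not Q and not S))): α-rule — add not not R, (T iff (not Q and not S)).
(not Q and not T): α-rule — add not Q, not T.
not not R: drop double negation, giving R.
(not R or S): β-rule — branch into not R  //  S.
  branch 1 (add not R):
    × closes — contains both R and not R.
  branch 2 (add S):
    (T iff (not Q and not S)): β-rule — branch into T, (not Q and not S)  //  not T, not (not Q and not S).
      branch 2.1 (add T, (not Q and not S)):
        × closes — contains both T and not T.
      branch 2.2 (add not T, not (not Q and not S)):
        not (not Q and not S): β-rule — branch into not not Q  //  not not S.
          branch 2.2.1 (add not not Q):
            × closes — contains both Q and not Q.
          branch 2.2.2 (add not not S):
            ○ open, literals {Q=false, R=true, S=true, T=false}.
3 branches closed, 1 open.
Each open branch fixes some atoms; the unmentioned ones are free. Counting distinct full assignments: branch {Q=false, R=true, S=true, T=false} (P) contributes 2 new. Total: 2.

2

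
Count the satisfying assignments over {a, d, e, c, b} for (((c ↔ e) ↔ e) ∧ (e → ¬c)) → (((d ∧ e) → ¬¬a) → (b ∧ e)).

Initial set: {((((c ↔ e) ↔ e) ∧ (e → ¬c)) → (((d ∧ e) → ¬¬a) → (b ∧ e)))}.
((((c ↔ e) ↔ e) ∧ (e → ¬c)) → (((d ∧ e) → ¬¬a) → (b ∧ e))): β-rule — branch into ¬(((c ↔ e) ↔ e) ∧ (e → ¬c))  //  (((d ∧ e) → ¬¬a) → (b ∧ e)).
  branch 1 (add ¬(((c ↔ e) ↔ e) ∧ (e → ¬c))):
    ¬(((c ↔ e) ↔ e) ∧ (e → ¬c)): β-rule — branch into ¬((c ↔ e) ↔ e)  //  ¬(e → ¬c).
      branch 1.1 (add ¬((c ↔ e) ↔ e)):
        ¬((c ↔ e) ↔ e): β-rule — branch into (c ↔ e), ¬e  //  ¬(c ↔ e), e.
          branch 1.1.1 (add (c ↔ e), ¬e):
            (c ↔ e): β-rule — branch into c, e  //  ¬c, ¬e.
              branch 1.1.1.1 (add c, e):
                × closes — contains both e and ¬e.
              branch 1.1.1.2 (add ¬c, ¬e):
                ○ open, literals {c=0, e=0}.
          branch 1.1.2 (add ¬(c ↔ e), e):
            ¬(c ↔ e): β-rule — branch into c, ¬e  //  ¬c, e.
              branch 1.1.2.1 (add c, ¬e):
                × closes — contains both e and ¬e.
              branch 1.1.2.2 (add ¬c, e):
                ○ open, literals {c=0, e=1}.
      branch 1.2 (add ¬(e → ¬c)):
        ¬(e → ¬c): α-rule — add e, ¬¬c.
        ○ open, literals {c=1, e=1}.
  branch 2 (add (((d ∧ e) → ¬¬a) → (b ∧ e))):
    (((d ∧ e) → ¬¬a) → (b ∧ e)): β-rule — branch into ¬((d ∧ e) → ¬¬a)  //  (b ∧ e).
      branch 2.1 (add ¬((d ∧ e) → ¬¬a)):
        ¬((d ∧ e) → ¬¬a): α-rule — add (d ∧ e), ¬¬¬a.
        (d ∧ e): α-rule — add d, e.
        ¬¬¬a: drop double negation, giving ¬a.
        ○ open, literals {a=0, d=1, e=1}.
      branch 2.2 (add (b ∧ e)):
        (b ∧ e): α-rule — add b, e.
        ○ open, literals {b=1, e=1}.
2 branches closed, 5 open.
Each open branch fixes some atoms; the unmentioned ones are free. Counting distinct full assignments: branch {c=0, e=0} (a, d, b) contributes 8 new; branch {c=0, e=1} (a, d, b) contributes 8 new; branch {c=1, e=1} (a, d, b) contributes 8 new; branch {a=0, d=1, e=1} (c, b) contributes 0 new; branch {b=1, e=1} (a, d, c) contributes 0 new. Total: 24.

24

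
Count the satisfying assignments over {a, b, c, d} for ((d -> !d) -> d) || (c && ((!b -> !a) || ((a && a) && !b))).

Initial set: {T (((d -> !d) -> d) || (c && ((!b -> !a) || ((a && a) && !b))))}.
T (((d -> !d) -> d) || (c && ((!b -> !a) || ((a && a) && !b)))): β-rule — branch into T ((d -> !d) -> d)  //  T (c && ((!b -> !a) || ((a && a) && !b))).
  branch 1 (add T ((d -> !d) -> d)):
    T ((d -> !d) -> d): β-rule — branch into F (d -> !d)  //  T d.
      branch 1.1 (add F (d -> !d)):
        F (d -> !d): α-rule — add T d, F !d.
        ○ open, literals {d=1}.
      branch 1.2 (add T d):
        ○ open, literals {d=1}.
  branch 2 (add T (c && ((!b -> !a) || ((a && a) && !b)))):
    T (c && ((!b -> !a) || ((a && a) && !b))): α-rule — add T c, T ((!b -> !a) || ((a && a) && !b)).
    T ((!b -> !a) || ((a && a) && !b)): β-rule — branch into T (!b -> !a)  //  T ((a && a) && !b).
      branch 2.1 (add T (!b -> !a)):
        T (!b -> !a): β-rule — branch into F !b  //  T !a.
          branch 2.1.1 (add F !b):
            ○ open, literals {b=1, c=1}.
          branch 2.1.2 (add T !a):
            ○ open, literals {a=0, c=1}.
      branch 2.2 (add T ((a && a) && !b)):
        T ((a && a) && !b): α-rule — add T (a && a), T !b.
        T (a && a): α-rule — add T a, T a.
        ○ open, literals {a=1, b=0, c=1}.
0 branches closed, 5 open.
Each open branch fixes some atoms; the unmentioned ones are free. Counting distinct full assignments: branch {d=1} (a, b, c) contributes 8 new; branch {d=1} (a, b, c) contributes 0 new; branch {b=1, c=1} (a, d) contributes 2 new; branch {a=0, c=1} (b, d) contributes 1 new; branch {a=1, b=0, c=1} (d) contributes 1 new. Total: 12.

12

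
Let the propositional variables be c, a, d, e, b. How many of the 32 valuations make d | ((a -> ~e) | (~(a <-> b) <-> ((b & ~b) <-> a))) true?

30

Initial set: {T (d | ((a -> ~e) | (~(a <-> b) <-> ((b & ~b) <-> a))))}.
T (d | ((a -> ~e) | (~(a <-> b) <-> ((b & ~b) <-> a)))): β-rule — branch into T d  //  T ((a -> ~e) | (~(a <-> b) <-> ((b & ~b) <-> a))).
  branch 1 (add T d):
    ○ open, literals {d=1}.
  branch 2 (add T ((a -> ~e) | (~(a <-> b) <-> ((b & ~b) <-> a)))):
    T ((a -> ~e) | (~(a <-> b) <-> ((b & ~b) <-> a))): β-rule — branch into T (a -> ~e)  //  T (~(a <-> b) <-> ((b & ~b) <-> a)).
      branch 2.1 (add T (a -> ~e)):
        T (a -> ~e): β-rule — branch into F a  //  T ~e.
          branch 2.1.1 (add F a):
            ○ open, literals {a=0}.
          branch 2.1.2 (add T ~e):
            ○ open, literals {e=0}.
      branch 2.2 (add T (~(a <-> b) <-> ((b & ~b) <-> a))):
        T (~(a <-> b) <-> ((b & ~b) <-> a)): β-rule — branch into T ~(a <-> b), T ((b & ~b) <-> a)  //  F ~(a <-> b), F ((b & ~b) <-> a).
          branch 2.2.1 (add T ~(a <-> b), T ((b & ~b) <-> a)):
            T ~(a <-> b): β-rule — branch into T a, F b  //  F a, T b.
              branch 2.2.1.1 (add T a, F b):
                T ((b & ~b) <-> a): β-rule — branch into T (b & ~b), T a  //  F (b & ~b), F a.
                  branch 2.2.1.1.1 (add T (b & ~b), T a):
                    T (b & ~b): α-rule — add T b, T ~b.
                    × closes — contains both b and ~b.
                  branch 2.2.1.1.2 (add F (b & ~b), F a):
                    × closes — contains both a and ~a.
              branch 2.2.1.2 (add F a, T b):
                T ((b & ~b) <-> a): β-rule — branch into T (b & ~b), T a  //  F (b & ~b), F a.
                  branch 2.2.1.2.1 (add T (b & ~b), T a):
                    × closes — contains both a and ~a.
                  branch 2.2.1.2.2 (add F (b & ~b), F a):
                    F (b & ~b): β-rule — branch into F b  //  F ~b.
                      branch 2.2.1.2.2.1 (add F b):
                        × closes — contains both b and ~b.
                      branch 2.2.1.2.2.2 (add F ~b):
                        ○ open, literals {a=0, b=1}.
          branch 2.2.2 (add F ~(a <-> b), F ((b & ~b) <-> a)):
            F ~(a <-> b): β-rule — branch into T a, T b  //  F a, F b.
              branch 2.2.2.1 (add T a, T b):
                F ((b & ~b) <-> a): β-rule — branch into T (b & ~b), F a  //  F (b & ~b), T a.
                  branch 2.2.2.1.1 (add T (b & ~b), F a):
                    × closes — contains both a and ~a.
                  branch 2.2.2.1.2 (add F (b & ~b), T a):
                    F (b & ~b): β-rule — branch into F b  //  F ~b.
                      branch 2.2.2.1.2.1 (add F b):
                        × closes — contains both b and ~b.
                      branch 2.2.2.1.2.2 (add F ~b):
                        ○ open, literals {a=1, b=1}.
              branch 2.2.2.2 (add F a, F b):
                F ((b & ~b) <-> a): β-rule — branch into T (b & ~b), F a  //  F (b & ~b), T a.
                  branch 2.2.2.2.1 (add T (b & ~b), F a):
                    T (b & ~b): α-rule — add T b, T ~b.
                    × closes — contains both b and ~b.
                  branch 2.2.2.2.2 (add F (b & ~b), T a):
                    × closes — contains both a and ~a.
8 branches closed, 5 open.
Each open branch fixes some atoms; the unmentioned ones are free. Counting distinct full assignments: branch {d=1} (c, a, e, b) contributes 16 new; branch {a=0} (c, d, e, b) contributes 8 new; branch {e=0} (c, a, d, b) contributes 4 new; branch {a=0, b=1} (c, d, e) contributes 0 new; branch {a=1, b=1} (c, d, e) contributes 2 new. Total: 30.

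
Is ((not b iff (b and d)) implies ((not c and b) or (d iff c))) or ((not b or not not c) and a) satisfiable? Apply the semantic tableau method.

Satisfiable

Initial set: {T (((not b iff (b and d)) implies ((not c and b) or (d iff c))) or ((not b or not not c) and a))}.
T (((not b iff (b and d)) implies ((not c and b) or (d iff c))) or ((not b or not not c) and a)): β-rule — branch into T ((not b iff (b and d)) implies ((not c and b) or (d iff c)))  //  T ((not b or not not c) and a).
  branch 1 (add T ((not b iff (b and d)) implies ((not c and b) or (d iff c)))):
    T ((not b iff (b and d)) implies ((not c and b) or (d iff c))): β-rule — branch into F (not b iff (b and d))  //  T ((not c and b) or (d iff c)).
      branch 1.1 (add F (not b iff (b and d))):
        F (not b iff (b and d)): β-rule — branch into T not b, F (b and d)  //  F not b, T (b and d).
          branch 1.1.1 (add T not b, F (b and d)):
            F (b and d): β-rule — branch into F b  //  F d.
              branch 1.1.1.1 (add F b):
                ○ open, literals {b=F}.
              branch 1.1.1.2 (add F d):
                ○ open, literals {b=F, d=F}.
          branch 1.1.2 (add F not b, T (b and d)):
            T (b and d): α-rule — add T b, T d.
            ○ open, literals {b=T, d=T}.
      branch 1.2 (add T ((not c and b) or (d iff c))):
        T ((not c and b) or (d iff c)): β-rule — branch into T (not c and b)  //  T (d iff c).
          branch 1.2.1 (add T (not c and b)):
            T (not c and b): α-rule — add T not c, T b.
            ○ open, literals {b=T, c=F}.
          branch 1.2.2 (add T (d iff c)):
            T (d iff c): β-rule — branch into T d, T c  //  F d, F c.
              branch 1.2.2.1 (add T d, T c):
                ○ open, literals {c=T, d=T}.
              branch 1.2.2.2 (add F d, F c):
                ○ open, literals {c=F, d=F}.
  branch 2 (add T ((not b or not not c) and a)):
    T ((not b or not not c) and a): α-rule — add T (not b or not not c), T a.
    T (not b or not not c): β-rule — branch into T not b  //  T not not c.
      branch 2.1 (add T not b):
        ○ open, literals {a=T, b=F}.
      branch 2.2 (add T not not c):
        T not not c: drop double negation, giving T c.
        ○ open, literals {a=T, c=T}.
0 branches closed, 8 open.
An open branch gives a satisfying assignment: b=F.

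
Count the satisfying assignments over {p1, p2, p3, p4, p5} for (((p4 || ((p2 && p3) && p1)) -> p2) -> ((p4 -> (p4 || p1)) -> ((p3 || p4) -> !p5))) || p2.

30

Initial set: {T ((((p4 || ((p2 && p3) && p1)) -> p2) -> ((p4 -> (p4 || p1)) -> ((p3 || p4) -> !p5))) || p2)}.
T ((((p4 || ((p2 && p3) && p1)) -> p2) -> ((p4 -> (p4 || p1)) -> ((p3 || p4) -> !p5))) || p2): β-rule — branch into T (((p4 || ((p2 && p3) && p1)) -> p2) -> ((p4 -> (p4 || p1)) -> ((p3 || p4) -> !p5)))  //  T p2.
  branch 1 (add T (((p4 || ((p2 && p3) && p1)) -> p2) -> ((p4 -> (p4 || p1)) -> ((p3 || p4) -> !p5)))):
    T (((p4 || ((p2 && p3) && p1)) -> p2) -> ((p4 -> (p4 || p1)) -> ((p3 || p4) -> !p5))): β-rule — branch into F ((p4 || ((p2 && p3) && p1)) -> p2)  //  T ((p4 -> (p4 || p1)) -> ((p3 || p4) -> !p5)).
      branch 1.1 (add F ((p4 || ((p2 && p3) && p1)) -> p2)):
        F ((p4 || ((p2 && p3) && p1)) -> p2): α-rule — add T (p4 || ((p2 && p3) && p1)), F p2.
        T (p4 || ((p2 && p3) && p1)): β-rule — branch into T p4  //  T ((p2 && p3) && p1).
          branch 1.1.1 (add T p4):
            ○ open, literals {p2=false, p4=true}.
          branch 1.1.2 (add T ((p2 && p3) && p1)):
            T ((p2 && p3) && p1): α-rule — add T (p2 && p3), T p1.
            T (p2 && p3): α-rule — add T p2, T p3.
            × closes — contains both p2 and !p2.
      branch 1.2 (add T ((p4 -> (p4 || p1)) -> ((p3 || p4) -> !p5))):
        T ((p4 -> (p4 || p1)) -> ((p3 || p4) -> !p5)): β-rule — branch into F (p4 -> (p4 || p1))  //  T ((p3 || p4) -> !p5).
          branch 1.2.1 (add F (p4 -> (p4 || p1))):
            F (p4 -> (p4 || p1)): α-rule — add T p4, F (p4 || p1).
            F (p4 || p1): α-rule — add F p4, F p1.
            × closes — contains both p4 and !p4.
          branch 1.2.2 (add T ((p3 || p4) -> !p5)):
            T ((p3 || p4) -> !p5): β-rule — branch into F (p3 || p4)  //  T !p5.
              branch 1.2.2.1 (add F (p3 || p4)):
                F (p3 || p4): α-rule — add F p3, F p4.
                ○ open, literals {p3=false, p4=false}.
              branch 1.2.2.2 (add T !p5):
                ○ open, literals {p5=false}.
  branch 2 (add T p2):
    ○ open, literals {p2=true}.
2 branches closed, 4 open.
Each open branch fixes some atoms; the unmentioned ones are free. Counting distinct full assignments: branch {p2=false, p4=true} (p1, p3, p5) contributes 8 new; branch {p3=false, p4=false} (p1, p2, p5) contributes 8 new; branch {p5=false} (p1, p2, p3, p4) contributes 8 new; branch {p2=true} (p1, p3, p4, p5) contributes 6 new. Total: 30.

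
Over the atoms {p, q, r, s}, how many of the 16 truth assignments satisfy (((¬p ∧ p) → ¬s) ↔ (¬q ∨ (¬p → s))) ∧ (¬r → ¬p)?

10

Initial set: {T ((((¬p ∧ p) → ¬s) ↔ (¬q ∨ (¬p → s))) ∧ (¬r → ¬p))}.
T ((((¬p ∧ p) → ¬s) ↔ (¬q ∨ (¬p → s))) ∧ (¬r → ¬p)): α-rule — add T (((¬p ∧ p) → ¬s) ↔ (¬q ∨ (¬p → s))), T (¬r → ¬p).
T (((¬p ∧ p) → ¬s) ↔ (¬q ∨ (¬p → s))): β-rule — branch into T ((¬p ∧ p) → ¬s), T (¬q ∨ (¬p → s))  //  F ((¬p ∧ p) → ¬s), F (¬q ∨ (¬p → s)).
  branch 1 (add T ((¬p ∧ p) → ¬s), T (¬q ∨ (¬p → s))):
    T (¬r → ¬p): β-rule — branch into F ¬r  //  T ¬p.
      branch 1.1 (add F ¬r):
        T ((¬p ∧ p) → ¬s): β-rule — branch into F (¬p ∧ p)  //  T ¬s.
          branch 1.1.1 (add F (¬p ∧ p)):
            T (¬q ∨ (¬p → s)): β-rule — branch into T ¬q  //  T (¬p → s).
              branch 1.1.1.1 (add T ¬q):
                F (¬p ∧ p): β-rule — branch into F ¬p  //  F p.
                  branch 1.1.1.1.1 (add F ¬p):
                    ○ open, literals {p=true, q=false, r=true}.
                  branch 1.1.1.1.2 (add F p):
                    ○ open, literals {p=false, q=false, r=true}.
              branch 1.1.1.2 (add T (¬p → s)):
                F (¬p ∧ p): β-rule — branch into F ¬p  //  F p.
                  branch 1.1.1.2.1 (add F ¬p):
                    T (¬p → s): β-rule — branch into F ¬p  //  T s.
                      branch 1.1.1.2.1.1 (add F ¬p):
                        ○ open, literals {p=true, r=true}.
                      branch 1.1.1.2.1.2 (add T s):
                        ○ open, literals {p=true, r=true, s=true}.
                  branch 1.1.1.2.2 (add F p):
                    T (¬p → s): β-rule — branch into F ¬p  //  T s.
                      branch 1.1.1.2.2.1 (add F ¬p):
                        × closes — contains both p and ¬p.
                      branch 1.1.1.2.2.2 (add T s):
                        ○ open, literals {p=false, r=true, s=true}.
          branch 1.1.2 (add T ¬s):
            T (¬q ∨ (¬p → s)): β-rule — branch into T ¬q  //  T (¬p → s).
              branch 1.1.2.1 (add T ¬q):
                ○ open, literals {q=false, r=true, s=false}.
              branch 1.1.2.2 (add T (¬p → s)):
                T (¬p → s): β-rule — branch into F ¬p  //  T s.
                  branch 1.1.2.2.1 (add F ¬p):
                    ○ open, literals {p=true, r=true, s=false}.
                  branch 1.1.2.2.2 (add T s):
                    × closes — contains both s and ¬s.
      branch 1.2 (add T ¬p):
        T ((¬p ∧ p) → ¬s): β-rule — branch into F (¬p ∧ p)  //  T ¬s.
          branch 1.2.1 (add F (¬p ∧ p)):
            T (¬q ∨ (¬p → s)): β-rule — branch into T ¬q  //  T (¬p → s).
              branch 1.2.1.1 (add T ¬q):
                F (¬p ∧ p): β-rule — branch into F ¬p  //  F p.
                  branch 1.2.1.1.1 (add F ¬p):
                    × closes — contains both p and ¬p.
                  branch 1.2.1.1.2 (add F p):
                    ○ open, literals {p=false, q=false}.
              branch 1.2.1.2 (add T (¬p → s)):
                F (¬p ∧ p): β-rule — branch into F ¬p  //  F p.
                  branch 1.2.1.2.1 (add F ¬p):
                    × closes — contains both p and ¬p.
                  branch 1.2.1.2.2 (add F p):
                    T (¬p → s): β-rule — branch into F ¬p  //  T s.
                      branch 1.2.1.2.2.1 (add F ¬p):
                        × closes — contains both p and ¬p.
                      branch 1.2.1.2.2.2 (add T s):
                        ○ open, literals {p=false, s=true}.
          branch 1.2.2 (add T ¬s):
            T (¬q ∨ (¬p → s)): β-rule — branch into T ¬q  //  T (¬p → s).
              branch 1.2.2.1 (add T ¬q):
                ○ open, literals {p=false, q=false, s=false}.
              branch 1.2.2.2 (add T (¬p → s)):
                T (¬p → s): β-rule — branch into F ¬p  //  T s.
                  branch 1.2.2.2.1 (add F ¬p):
                    × closes — contains both p and ¬p.
                  branch 1.2.2.2.2 (add T s):
                    × closes — contains both s and ¬s.
  branch 2 (add F ((¬p ∧ p) → ¬s), F (¬q ∨ (¬p → s))):
    F ((¬p ∧ p) → ¬s): α-rule — add T (¬p ∧ p), F ¬s.
    F (¬q ∨ (¬p → s)): α-rule — add F ¬q, F (¬p → s).
    T (¬p ∧ p): α-rule — add T ¬p, T p.
    × closes — contains both p and ¬p.
8 branches closed, 10 open.
Each open branch fixes some atoms; the unmentioned ones are free. Counting distinct full assignments: branch {p=true, q=false, r=true} (s) contributes 2 new; branch {p=false, q=false, r=true} (s) contributes 2 new; branch {p=true, r=true} (q, s) contributes 2 new; branch {p=true, r=true, s=true} (q) contributes 0 new; branch {p=false, r=true, s=true} (q) contributes 1 new; branch {q=false, r=true, s=false} (p) contributes 0 new; branch {p=true, r=true, s=false} (q) contributes 0 new; branch {p=false, q=false} (r, s) contributes 2 new; branch {p=false, s=true} (q, r) contributes 1 new; branch {p=false, q=false, s=false} (r) contributes 0 new. Total: 10.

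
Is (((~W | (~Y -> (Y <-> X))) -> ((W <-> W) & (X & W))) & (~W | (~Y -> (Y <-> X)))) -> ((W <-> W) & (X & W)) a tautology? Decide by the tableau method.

Assume the negation and expand:
Initial set: {~((((~W | (~Y -> (Y <-> X))) -> ((W <-> W) & (X & W))) & (~W | (~Y -> (Y <-> X)))) -> ((W <-> W) & (X & W)))}.
~((((~W | (~Y -> (Y <-> X))) -> ((W <-> W) & (X & W))) & (~W | (~Y -> (Y <-> X)))) -> ((W <-> W) & (X & W))): α-rule — add (((~W | (~Y -> (Y <-> X))) -> ((W <-> W) & (X & W))) & (~W | (~Y -> (Y <-> X)))), ~((W <-> W) & (X & W)).
(((~W | (~Y -> (Y <-> X))) -> ((W <-> W) & (X & W))) & (~W | (~Y -> (Y <-> X)))): α-rule — add ((~W | (~Y -> (Y <-> X))) -> ((W <-> W) & (X & W))), (~W | (~Y -> (Y <-> X))).
~((W <-> W) & (X & W)): β-rule — branch into ~(W <-> W)  //  ~(X & W).
  branch 1 (add ~(W <-> W)):
    ((~W | (~Y -> (Y <-> X))) -> ((W <-> W) & (X & W))): β-rule — branch into ~(~W | (~Y -> (Y <-> X)))  //  ((W <-> W) & (X & W)).
      branch 1.1 (add ~(~W | (~Y -> (Y <-> X)))):
        ~(~W | (~Y -> (Y <-> X))): α-rule — add ~~W, ~(~Y -> (Y <-> X)).
        ~(~Y -> (Y <-> X)): α-rule — add ~Y, ~(Y <-> X).
        (~W | (~Y -> (Y <-> X))): β-rule — branch into ~W  //  (~Y -> (Y <-> X)).
          branch 1.1.1 (add ~W):
            × closes — contains both W and ~W.
          branch 1.1.2 (add (~Y -> (Y <-> X))):
            ~(W <-> W): β-rule — branch into W, ~W  //  ~W, W.
              branch 1.1.2.1 (add W, ~W):
                × closes — contains both W and ~W.
              branch 1.1.2.2 (add ~W, W):
                × closes — contains both W and ~W.
      branch 1.2 (add ((W <-> W) & (X & W))):
        ((W <-> W) & (X & W)): α-rule — add (W <-> W), (X & W).
        (X & W): α-rule — add X, W.
        (~W | (~Y -> (Y <-> X))): β-rule — branch into ~W  //  (~Y -> (Y <-> X)).
          branch 1.2.1 (add ~W):
            × closes — contains both W and ~W.
          branch 1.2.2 (add (~Y -> (Y <-> X))):
            ~(W <-> W): β-rule — branch into W, ~W  //  ~W, W.
              branch 1.2.2.1 (add W, ~W):
                × closes — contains both W and ~W.
              branch 1.2.2.2 (add ~W, W):
                × closes — contains both W and ~W.
  branch 2 (add ~(X & W)):
    ((~W | (~Y -> (Y <-> X))) -> ((W <-> W) & (X & W))): β-rule — branch into ~(~W | (~Y -> (Y <-> X)))  //  ((W <-> W) & (X & W)).
      branch 2.1 (add ~(~W | (~Y -> (Y <-> X)))):
        ~(~W | (~Y -> (Y <-> X))): α-rule — add ~~W, ~(~Y -> (Y <-> X)).
        ~(~Y -> (Y <-> X)): α-rule — add ~Y, ~(Y <-> X).
        (~W | (~Y -> (Y <-> X))): β-rule — branch into ~W  //  (~Y -> (Y <-> X)).
          branch 2.1.1 (add ~W):
            × closes — contains both W and ~W.
          branch 2.1.2 (add (~Y -> (Y <-> X))):
            ~(X & W): β-rule — branch into ~X  //  ~W.
              branch 2.1.2.1 (add ~X):
                ~(Y <-> X): β-rule — branch into Y, ~X  //  ~Y, X.
                  branch 2.1.2.1.1 (add Y, ~X):
                    × closes — contains both Y and ~Y.
                  branch 2.1.2.1.2 (add ~Y, X):
                    × closes — contains both X and ~X.
              branch 2.1.2.2 (add ~W):
                × closes — contains both W and ~W.
      branch 2.2 (add ((W <-> W) & (X & W))):
        ((W <-> W) & (X & W)): α-rule — add (W <-> W), (X & W).
        (X & W): α-rule — add X, W.
        (~W | (~Y -> (Y <-> X))): β-rule — branch into ~W  //  (~Y -> (Y <-> X)).
          branch 2.2.1 (add ~W):
            × closes — contains both W and ~W.
          branch 2.2.2 (add (~Y -> (Y <-> X))):
            ~(X & W): β-rule — branch into ~X  //  ~W.
              branch 2.2.2.1 (add ~X):
                × closes — contains both X and ~X.
              branch 2.2.2.2 (add ~W):
                × closes — contains both W and ~W.
All 13 branches close.
Every branch closed, so the negation is unsatisfiable and the formula is valid.

Valid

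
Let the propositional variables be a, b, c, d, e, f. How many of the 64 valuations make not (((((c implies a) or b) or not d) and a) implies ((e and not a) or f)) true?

16

Initial set: {T not (((((c implies a) or b) or not d) and a) implies ((e and not a) or f))}.
T not (((((c implies a) or b) or not d) and a) implies ((e and not a) or f)): α-rule — add T ((((c implies a) or b) or not d) and a), F ((e and not a) or f).
T ((((c implies a) or b) or not d) and a): α-rule — add T (((c implies a) or b) or not d), T a.
F ((e and not a) or f): α-rule — add F (e and not a), F f.
T (((c implies a) or b) or not d): β-rule — branch into T ((c implies a) or b)  //  T not d.
  branch 1 (add T ((c implies a) or b)):
    F (e and not a): β-rule — branch into F e  //  F not a.
      branch 1.1 (add F e):
        T ((c implies a) or b): β-rule — branch into T (c implies a)  //  T b.
          branch 1.1.1 (add T (c implies a)):
            T (c implies a): β-rule — branch into F c  //  T a.
              branch 1.1.1.1 (add F c):
                ○ open, literals {a=T, c=F, e=F, f=F}.
              branch 1.1.1.2 (add T a):
                ○ open, literals {a=T, e=F, f=F}.
          branch 1.1.2 (add T b):
            ○ open, literals {a=T, b=T, e=F, f=F}.
      branch 1.2 (add F not a):
        T ((c implies a) or b): β-rule — branch into T (c implies a)  //  T b.
          branch 1.2.1 (add T (c implies a)):
            T (c implies a): β-rule — branch into F c  //  T a.
              branch 1.2.1.1 (add F c):
                ○ open, literals {a=T, c=F, f=F}.
              branch 1.2.1.2 (add T a):
                ○ open, literals {a=T, f=F}.
          branch 1.2.2 (add T b):
            ○ open, literals {a=T, b=T, f=F}.
  branch 2 (add T not d):
    F (e and not a): β-rule — branch into F e  //  F not a.
      branch 2.1 (add F e):
        ○ open, literals {a=T, d=F, e=F, f=F}.
      branch 2.2 (add F not a):
        ○ open, literals {a=T, d=F, f=F}.
0 branches closed, 8 open.
Each open branch fixes some atoms; the unmentioned ones are free. Counting distinct full assignments: branch {a=T, c=F, e=F, f=F} (b, d) contributes 4 new; branch {a=T, e=F, f=F} (b, c, d) contributes 4 new; branch {a=T, b=T, e=F, f=F} (c, d) contributes 0 new; branch {a=T, c=F, f=F} (b, d, e) contributes 4 new; branch {a=T, f=F} (b, c, d, e) contributes 4 new; branch {a=T, b=T, f=F} (c, d, e) contributes 0 new; branch {a=T, d=F, e=F, f=F} (b, c) contributes 0 new; branch {a=T, d=F, f=F} (b, c, e) contributes 0 new. Total: 16.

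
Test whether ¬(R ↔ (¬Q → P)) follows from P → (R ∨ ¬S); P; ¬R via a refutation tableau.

Initial set: {(P → (R ∨ ¬S)); P; ¬R; ¬¬(R ↔ (¬Q → P))}.
(P → (R ∨ ¬S)): β-rule — branch into ¬P  //  (R ∨ ¬S).
  branch 1 (add ¬P):
    × closes — contains both P and ¬P.
  branch 2 (add (R ∨ ¬S)):
    ¬¬(R ↔ (¬Q → P)): β-rule — branch into R, (¬Q → P)  //  ¬R, ¬(¬Q → P).
      branch 2.1 (add R, (¬Q → P)):
        × closes — contains both R and ¬R.
      branch 2.2 (add ¬R, ¬(¬Q → P)):
        ¬(¬Q → P): α-rule — add ¬Q, ¬P.
        × closes — contains both P and ¬P.
All 3 branches close.
Every branch closed, so the premises entail the conclusion.

Yes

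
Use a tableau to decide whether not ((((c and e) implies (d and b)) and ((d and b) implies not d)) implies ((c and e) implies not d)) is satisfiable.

Unsatisfiable

Initial set: {not ((((c and e) implies (d and b)) and ((d and b) implies not d)) implies ((c and e) implies not d))}.
not ((((c and e) implies (d and b)) and ((d and b) implies not d)) implies ((c and e) implies not d)): α-rule — add (((c and e) implies (d and b)) and ((d and b) implies not d)), not ((c and e) implies not d).
(((c and e) implies (d and b)) and ((d and b) implies not d)): α-rule — add ((c and e) implies (d and b)), ((d and b) implies not d).
not ((c and e) implies not d): α-rule — add (c and e), not not d.
(c and e): α-rule — add c, e.
((c and e) implies (d and b)): β-rule — branch into not (c and e)  //  (d and b).
  branch 1 (add not (c and e)):
    ((d and b) implies not d): β-rule — branch into not (d and b)  //  not d.
      branch 1.1 (add not (d and b)):
        not (c and e): β-rule — branch into not c  //  not e.
          branch 1.1.1 (add not c):
            × closes — contains both c and not c.
          branch 1.1.2 (add not e):
            × closes — contains both e and not e.
      branch 1.2 (add not d):
        × closes — contains both d and not d.
  branch 2 (add (d and b)):
    (d and b): α-rule — add d, b.
    ((d and b) implies not d): β-rule — branch into not (d and b)  //  not d.
      branch 2.1 (add not (d and b)):
        not (d and b): β-rule — branch into not d  //  not b.
          branch 2.1.1 (add not d):
            × closes — contains both d and not d.
          branch 2.1.2 (add not b):
            × closes — contains both b and not b.
      branch 2.2 (add not d):
        × closes — contains both d and not d.
All 6 branches close.
Every branch closed; the formula is unsatisfiable.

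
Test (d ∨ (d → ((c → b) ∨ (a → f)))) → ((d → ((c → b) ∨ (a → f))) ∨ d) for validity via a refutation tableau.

Valid

Assume the negation and expand:
Initial set: {¬((d ∨ (d → ((c → b) ∨ (a → f)))) → ((d → ((c → b) ∨ (a → f))) ∨ d))}.
¬((d ∨ (d → ((c → b) ∨ (a → f)))) → ((d → ((c → b) ∨ (a → f))) ∨ d)): α-rule — add (d ∨ (d → ((c → b) ∨ (a → f)))), ¬((d → ((c → b) ∨ (a → f))) ∨ d).
¬((d → ((c → b) ∨ (a → f))) ∨ d): α-rule — add ¬(d → ((c → b) ∨ (a → f))), ¬d.
¬(d → ((c → b) ∨ (a → f))): α-rule — add d, ¬((c → b) ∨ (a → f)).
× closes — contains both d and ¬d.
All 1 branch closes.
Every branch closed, so the negation is unsatisfiable and the formula is valid.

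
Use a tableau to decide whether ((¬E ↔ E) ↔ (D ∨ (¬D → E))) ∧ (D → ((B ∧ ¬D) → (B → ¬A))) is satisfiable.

Satisfiable

Initial set: {(((¬E ↔ E) ↔ (D ∨ (¬D → E))) ∧ (D → ((B ∧ ¬D) → (B → ¬A))))}.
(((¬E ↔ E) ↔ (D ∨ (¬D → E))) ∧ (D → ((B ∧ ¬D) → (B → ¬A)))): α-rule — add ((¬E ↔ E) ↔ (D ∨ (¬D → E))), (D → ((B ∧ ¬D) → (B → ¬A))).
((¬E ↔ E) ↔ (D ∨ (¬D → E))): β-rule — branch into (¬E ↔ E), (D ∨ (¬D → E))  //  ¬(¬E ↔ E), ¬(D ∨ (¬D → E)).
  branch 1 (add (¬E ↔ E), (D ∨ (¬D → E))):
    (D → ((B ∧ ¬D) → (B → ¬A))): β-rule — branch into ¬D  //  ((B ∧ ¬D) → (B → ¬A)).
      branch 1.1 (add ¬D):
        (¬E ↔ E): β-rule — branch into ¬E, E  //  ¬¬E, ¬E.
          branch 1.1.1 (add ¬E, E):
            × closes — contains both E and ¬E.
          branch 1.1.2 (add ¬¬E, ¬E):
            × closes — contains both E and ¬E.
      branch 1.2 (add ((B ∧ ¬D) → (B → ¬A))):
        (¬E ↔ E): β-rule — branch into ¬E, E  //  ¬¬E, ¬E.
          branch 1.2.1 (add ¬E, E):
            × closes — contains both E and ¬E.
          branch 1.2.2 (add ¬¬E, ¬E):
            × closes — contains both E and ¬E.
  branch 2 (add ¬(¬E ↔ E), ¬(D ∨ (¬D → E))):
    ¬(D ∨ (¬D → E)): α-rule — add ¬D, ¬(¬D → E).
    ¬(¬D → E): α-rule — add ¬D, ¬E.
    (D → ((B ∧ ¬D) → (B → ¬A))): β-rule — branch into ¬D  //  ((B ∧ ¬D) → (B → ¬A)).
      branch 2.1 (add ¬D):
        ¬(¬E ↔ E): β-rule — branch into ¬E, ¬E  //  ¬¬E, E.
          branch 2.1.1 (add ¬E, ¬E):
            ○ open, literals {D=F, E=F}.
          branch 2.1.2 (add ¬¬E, E):
            × closes — contains both E and ¬E.
      branch 2.2 (add ((B ∧ ¬D) → (B → ¬A))):
        ¬(¬E ↔ E): β-rule — branch into ¬E, ¬E  //  ¬¬E, E.
          branch 2.2.1 (add ¬E, ¬E):
            ((B ∧ ¬D) → (B → ¬A)): β-rule — branch into ¬(B ∧ ¬D)  //  (B → ¬A).
              branch 2.2.1.1 (add ¬(B ∧ ¬D)):
                ¬(B ∧ ¬D): β-rule — branch into ¬B  //  ¬¬D.
                  branch 2.2.1.1.1 (add ¬B):
                    ○ open, literals {B=F, D=F, E=F}.
                  branch 2.2.1.1.2 (add ¬¬D):
                    × closes — contains both D and ¬D.
              branch 2.2.1.2 (add (B → ¬A)):
                (B → ¬A): β-rule — branch into ¬B  //  ¬A.
                  branch 2.2.1.2.1 (add ¬B):
                    ○ open, literals {B=F, D=F, E=F}.
                  branch 2.2.1.2.2 (add ¬A):
                    ○ open, literals {A=F, D=F, E=F}.
          branch 2.2.2 (add ¬¬E, E):
            × closes — contains both E and ¬E.
7 branches closed, 4 open.
An open branch gives a satisfying assignment: D=F, E=F.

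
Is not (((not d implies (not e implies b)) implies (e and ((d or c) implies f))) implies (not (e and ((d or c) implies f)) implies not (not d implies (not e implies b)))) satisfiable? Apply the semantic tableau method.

Unsatisfiable

Initial set: {not (((not d implies (not e implies b)) implies (e and ((d or c) implies f))) implies (not (e and ((d or c) implies f)) implies not (not d implies (not e implies b))))}.
not (((not d implies (not e implies b)) implies (e and ((d or c) implies f))) implies (not (e and ((d or c) implies f)) implies not (not d implies (not e implies b)))): α-rule — add ((not d implies (not e implies b)) implies (e and ((d or c) implies f))), not (not (e and ((d or c) implies f)) implies not (not d implies (not e implies b))).
not (not (e and ((d or c) implies f)) implies not (not d implies (not e implies b))): α-rule — add not (e and ((d or c) implies f)), not not (not d implies (not e implies b)).
((not d implies (not e implies b)) implies (e and ((d or c) implies f))): β-rule — branch into not (not d implies (not e implies b))  //  (e and ((d or c) implies f)).
  branch 1 (add not (not d implies (not e implies b))):
    not (not d implies (not e implies b)): α-rule — add not d, not (not e implies b).
    not (not e implies b): α-rule — add not e, not b.
    not (e and ((d or c) implies f)): β-rule — branch into not e  //  not ((d or c) implies f).
      branch 1.1 (add not e):
        not not (not d implies (not e implies b)): β-rule — branch into not not d  //  (not e implies b).
          branch 1.1.1 (add not not d):
            × closes — contains both d and not d.
          branch 1.1.2 (add (not e implies b)):
            (not e implies b): β-rule — branch into not not e  //  b.
              branch 1.1.2.1 (add not not e):
                × closes — contains both e and not e.
              branch 1.1.2.2 (add b):
                × closes — contains both b and not b.
      branch 1.2 (add not ((d or c) implies f)):
        not ((d or c) implies f): α-rule — add (d or c), not f.
        not not (not d implies (not e implies b)): β-rule — branch into not not d  //  (not e implies b).
          branch 1.2.1 (add not not d):
            × closes — contains both d and not d.
          branch 1.2.2 (add (not e implies b)):
            (d or c): β-rule — branch into d  //  c.
              branch 1.2.2.1 (add d):
                × closes — contains both d and not d.
              branch 1.2.2.2 (add c):
                (not e implies b): β-rule — branch into not not e  //  b.
                  branch 1.2.2.2.1 (add not not e):
                    × closes — contains both e and not e.
                  branch 1.2.2.2.2 (add b):
                    × closes — contains both b and not b.
  branch 2 (add (e and ((d or c) implies f))):
    (e and ((d or c) implies f)): α-rule — add e, ((d or c) implies f).
    not (e and ((d or c) implies f)): β-rule — branch into not e  //  not ((d or c) implies f).
      branch 2.1 (add not e):
        × closes — contains both e and not e.
      branch 2.2 (add not ((d or c) implies f)):
        not ((d or c) implies f): α-rule — add (d or c), not f.
        not not (not d implies (not e implies b)): β-rule — branch into not not d  //  (not e implies b).
          branch 2.2.1 (add not not d):
            ((d or c) implies f): β-rule — branch into not (d or c)  //  f.
              branch 2.2.1.1 (add not (d or c)):
                not (d or c): α-rule — add not d, not c.
                × closes — contains both d and not d.
              branch 2.2.1.2 (add f):
                × closes — contains both f and not f.
          branch 2.2.2 (add (not e implies b)):
            ((d or c) implies f): β-rule — branch into not (d or c)  //  f.
              branch 2.2.2.1 (add not (d or c)):
                not (d or c): α-rule — add not d, not c.
                (d or c): β-rule — branch into d  //  c.
                  branch 2.2.2.1.1 (add d):
                    × closes — contains both d and not d.
                  branch 2.2.2.1.2 (add c):
                    × closes — contains both c and not c.
              branch 2.2.2.2 (add f):
                × closes — contains both f and not f.
All 13 branches close.
Every branch closed; the formula is unsatisfiable.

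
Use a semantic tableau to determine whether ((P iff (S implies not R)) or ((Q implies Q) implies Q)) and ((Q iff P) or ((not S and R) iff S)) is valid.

Not valid

Assume the negation and expand:
Initial set: {F (((P iff (S implies not R)) or ((Q implies Q) implies Q)) and ((Q iff P) or ((not S and R) iff S)))}.
F (((P iff (S implies not R)) or ((Q implies Q) implies Q)) and ((Q iff P) or ((not S and R) iff S))): β-rule — branch into F ((P iff (S implies not R)) or ((Q implies Q) implies Q))  //  F ((Q iff P) or ((not S and R) iff S)).
  branch 1 (add F ((P iff (S implies not R)) or ((Q implies Q) implies Q))):
    F ((P iff (S implies not R)) or ((Q implies Q) implies Q)): α-rule — add F (P iff (S implies not R)), F ((Q implies Q) implies Q).
    F ((Q implies Q) implies Q): α-rule — add T (Q implies Q), F Q.
    F (P iff (S implies not R)): β-rule — branch into T P, F (S implies not R)  //  F P, T (S implies not R).
      branch 1.1 (add T P, F (S implies not R)):
        F (S implies not R): α-rule — add T S, F not R.
        T (Q implies Q): β-rule — branch into F Q  //  T Q.
          branch 1.1.1 (add F Q):
            ○ open, literals {P=T, Q=F, R=T, S=T}.
          branch 1.1.2 (add T Q):
            × closes — contains both Q and not Q.
      branch 1.2 (add F P, T (S implies not R)):
        T (Q implies Q): β-rule — branch into F Q  //  T Q.
          branch 1.2.1 (add F Q):
            T (S implies not R): β-rule — branch into F S  //  T not R.
              branch 1.2.1.1 (add F S):
                ○ open, literals {P=F, Q=F, S=F}.
              branch 1.2.1.2 (add T not R):
                ○ open, literals {P=F, Q=F, R=F}.
          branch 1.2.2 (add T Q):
            × closes — contains both Q and not Q.
  branch 2 (add F ((Q iff P) or ((not S and R) iff S))):
    F ((Q iff P) or ((not S and R) iff S)): α-rule — add F (Q iff P), F ((not S and R) iff S).
    F (Q iff P): β-rule — branch into T Q, F P  //  F Q, T P.
      branch 2.1 (add T Q, F P):
        F ((not S and R) iff S): β-rule — branch into T (not S and R), F S  //  F (not S and R), T S.
          branch 2.1.1 (add T (not S and R), F S):
            T (not S and R): α-rule — add T not S, T R.
            ○ open, literals {P=F, Q=T, R=T, S=F}.
          branch 2.1.2 (add F (not S and R), T S):
            F (not S and R): β-rule — branch into F not S  //  F R.
              branch 2.1.2.1 (add F not S):
                ○ open, literals {P=F, Q=T, S=T}.
              branch 2.1.2.2 (add F R):
                ○ open, literals {P=F, Q=T, R=F, S=T}.
      branch 2.2 (add F Q, T P):
        F ((not S and R) iff S): β-rule — branch into T (not S and R), F S  //  F (not S and R), T S.
          branch 2.2.1 (add T (not S and R), F S):
            T (not S and R): α-rule — add T not S, T R.
            ○ open, literals {P=T, Q=F, R=T, S=F}.
          branch 2.2.2 (add F (not S and R), T S):
            F (not S and R): β-rule — branch into F not S  //  F R.
              branch 2.2.2.1 (add F not S):
                ○ open, literals {P=T, Q=F, S=T}.
              branch 2.2.2.2 (add F R):
                ○ open, literals {P=T, Q=F, R=F, S=T}.
2 branches closed, 9 open.
An open branch gives a countermodel: P=T, Q=F, R=T, S=T (unmentioned atoms arbitrary); under it the original formula is false.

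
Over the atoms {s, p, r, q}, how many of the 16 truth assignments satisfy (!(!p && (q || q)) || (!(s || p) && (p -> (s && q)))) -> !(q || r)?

Initial set: {((!(!p && (q || q)) || (!(s || p) && (p -> (s && q)))) -> !(q || r))}.
((!(!p && (q || q)) || (!(s || p) && (p -> (s && q)))) -> !(q || r)): β-rule — branch into !(!(!p && (q || q)) || (!(s || p) && (p -> (s && q))))  //  !(q || r).
  branch 1 (add !(!(!p && (q || q)) || (!(s || p) && (p -> (s && q))))):
    !(!(!p && (q || q)) || (!(s || p) && (p -> (s && q)))): α-rule — add !!(!p && (q || q)), !(!(s || p) && (p -> (s && q))).
    !!(!p && (q || q)): α-rule — add !p, (q || q).
    !(!(s || p) && (p -> (s && q))): β-rule — branch into !!(s || p)  //  !(p -> (s && q)).
      branch 1.1 (add !!(s || p)):
        (q || q): β-rule — branch into q  //  q.
          branch 1.1.1 (add q):
            !!(s || p): β-rule — branch into s  //  p.
              branch 1.1.1.1 (add s):
                ○ open, literals {p=F, q=T, s=T}.
              branch 1.1.1.2 (add p):
                × closes — contains both p and !p.
          branch 1.1.2 (add q):
            !!(s || p): β-rule — branch into s  //  p.
              branch 1.1.2.1 (add s):
                ○ open, literals {p=F, q=T, s=T}.
              branch 1.1.2.2 (add p):
                × closes — contains both p and !p.
      branch 1.2 (add !(p -> (s && q))):
        !(p -> (s && q)): α-rule — add p, !(s && q).
        × closes — contains both p and !p.
  branch 2 (add !(q || r)):
    !(q || r): α-rule — add !q, !r.
    ○ open, literals {q=F, r=F}.
3 branches closed, 3 open.
Each open branch fixes some atoms; the unmentioned ones are free. Counting distinct full assignments: branch {p=F, q=T, s=T} (r) contributes 2 new; branch {p=F, q=T, s=T} (r) contributes 0 new; branch {q=F, r=F} (s, p) contributes 4 new. Total: 6.

6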